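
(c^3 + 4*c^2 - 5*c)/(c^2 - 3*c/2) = 2*(c^2 + 4*c - 5)/(2*c - 3)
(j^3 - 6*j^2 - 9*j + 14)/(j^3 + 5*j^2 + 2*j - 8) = (j - 7)/(j + 4)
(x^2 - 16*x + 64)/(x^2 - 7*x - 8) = (x - 8)/(x + 1)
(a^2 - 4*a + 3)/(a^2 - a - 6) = (a - 1)/(a + 2)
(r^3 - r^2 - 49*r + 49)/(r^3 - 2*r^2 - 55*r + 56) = (r - 7)/(r - 8)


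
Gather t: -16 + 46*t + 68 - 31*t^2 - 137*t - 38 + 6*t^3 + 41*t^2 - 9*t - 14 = 6*t^3 + 10*t^2 - 100*t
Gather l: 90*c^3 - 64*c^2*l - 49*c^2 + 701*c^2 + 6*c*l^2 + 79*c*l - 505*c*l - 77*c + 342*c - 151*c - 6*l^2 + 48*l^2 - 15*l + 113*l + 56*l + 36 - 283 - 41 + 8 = 90*c^3 + 652*c^2 + 114*c + l^2*(6*c + 42) + l*(-64*c^2 - 426*c + 154) - 280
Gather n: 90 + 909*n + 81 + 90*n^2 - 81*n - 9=90*n^2 + 828*n + 162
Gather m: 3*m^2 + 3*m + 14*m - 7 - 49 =3*m^2 + 17*m - 56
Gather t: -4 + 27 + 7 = 30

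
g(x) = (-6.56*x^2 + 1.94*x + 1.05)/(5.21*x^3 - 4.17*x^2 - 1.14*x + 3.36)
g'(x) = (1.94 - 13.12*x)/(5.21*x^3 - 4.17*x^2 - 1.14*x + 3.36) + (-15.63*x^2 + 8.34*x + 1.14)*(-6.56*x^2 + 1.94*x + 1.05)/(5.21*x^3 - 4.17*x^2 - 1.14*x + 3.36)^2 = (34.1776*x^4 - 20.2148*x^3 - 0.843300000000001*x^2 - 35.3262*x + 7.7154)/(27.1441*x^6 - 43.4514*x^5 + 5.5101*x^4 + 44.5188*x^3 - 26.7228*x^2 - 7.6608*x + 11.2896)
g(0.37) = 0.33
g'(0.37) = -0.85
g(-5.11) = 0.23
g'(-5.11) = 0.04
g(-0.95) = 1.77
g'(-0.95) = 5.97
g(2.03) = -0.80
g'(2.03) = 0.46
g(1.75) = -0.95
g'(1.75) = 0.57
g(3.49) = -0.42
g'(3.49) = 0.14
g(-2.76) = 0.40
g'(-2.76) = 0.14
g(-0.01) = 0.31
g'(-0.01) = 0.71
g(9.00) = -0.15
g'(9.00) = 0.02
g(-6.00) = 0.20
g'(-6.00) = 0.03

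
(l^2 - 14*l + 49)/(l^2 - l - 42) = (l - 7)/(l + 6)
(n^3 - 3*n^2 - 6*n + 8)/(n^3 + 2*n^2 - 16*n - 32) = (n - 1)/(n + 4)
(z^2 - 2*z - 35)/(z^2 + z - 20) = (z - 7)/(z - 4)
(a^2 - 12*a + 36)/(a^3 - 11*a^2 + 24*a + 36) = 1/(a + 1)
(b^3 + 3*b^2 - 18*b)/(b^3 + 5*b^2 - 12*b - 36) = b/(b + 2)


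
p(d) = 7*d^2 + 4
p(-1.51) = 19.96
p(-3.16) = 73.90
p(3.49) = 89.26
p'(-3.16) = -44.24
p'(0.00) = 0.00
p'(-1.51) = -21.14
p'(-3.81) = -53.34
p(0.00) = 4.00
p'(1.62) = 22.68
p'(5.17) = 72.38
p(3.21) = 76.13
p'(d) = 14*d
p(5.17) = 191.10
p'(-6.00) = -84.00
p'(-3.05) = -42.70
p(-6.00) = 256.00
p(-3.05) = 69.12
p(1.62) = 22.37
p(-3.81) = 105.61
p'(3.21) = 44.94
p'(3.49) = 48.86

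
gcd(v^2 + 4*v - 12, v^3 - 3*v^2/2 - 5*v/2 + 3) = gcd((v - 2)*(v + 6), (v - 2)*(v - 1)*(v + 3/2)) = v - 2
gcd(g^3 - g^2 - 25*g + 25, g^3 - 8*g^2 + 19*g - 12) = g - 1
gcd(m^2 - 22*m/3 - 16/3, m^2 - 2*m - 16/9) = m + 2/3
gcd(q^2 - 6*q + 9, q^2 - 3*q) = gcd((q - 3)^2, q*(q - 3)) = q - 3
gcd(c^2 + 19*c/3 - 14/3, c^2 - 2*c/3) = c - 2/3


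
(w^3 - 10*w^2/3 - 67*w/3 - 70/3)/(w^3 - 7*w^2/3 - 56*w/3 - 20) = (w - 7)/(w - 6)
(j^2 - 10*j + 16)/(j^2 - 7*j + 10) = (j - 8)/(j - 5)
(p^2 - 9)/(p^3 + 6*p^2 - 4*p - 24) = (p^2 - 9)/(p^3 + 6*p^2 - 4*p - 24)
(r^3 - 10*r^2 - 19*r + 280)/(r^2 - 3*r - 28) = (r^2 - 3*r - 40)/(r + 4)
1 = 1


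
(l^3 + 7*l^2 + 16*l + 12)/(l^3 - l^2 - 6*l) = (l^2 + 5*l + 6)/(l*(l - 3))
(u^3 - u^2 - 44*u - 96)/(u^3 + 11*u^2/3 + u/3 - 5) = 3*(u^2 - 4*u - 32)/(3*u^2 + 2*u - 5)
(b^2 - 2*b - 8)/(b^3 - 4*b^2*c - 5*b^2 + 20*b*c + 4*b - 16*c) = (b + 2)/(b^2 - 4*b*c - b + 4*c)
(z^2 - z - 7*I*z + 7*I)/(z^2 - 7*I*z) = (z - 1)/z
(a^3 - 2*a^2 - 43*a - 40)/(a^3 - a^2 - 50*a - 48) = (a + 5)/(a + 6)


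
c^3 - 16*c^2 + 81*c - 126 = (c - 7)*(c - 6)*(c - 3)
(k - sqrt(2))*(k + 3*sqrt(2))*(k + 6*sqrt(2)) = k^3 + 8*sqrt(2)*k^2 + 18*k - 36*sqrt(2)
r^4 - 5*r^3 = r^3*(r - 5)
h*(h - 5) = h^2 - 5*h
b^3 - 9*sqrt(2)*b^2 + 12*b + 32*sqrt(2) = (b - 8*sqrt(2))*(b - 2*sqrt(2))*(b + sqrt(2))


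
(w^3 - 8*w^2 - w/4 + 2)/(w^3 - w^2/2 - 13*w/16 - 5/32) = 8*(2*w^2 - 17*w + 8)/(16*w^2 - 16*w - 5)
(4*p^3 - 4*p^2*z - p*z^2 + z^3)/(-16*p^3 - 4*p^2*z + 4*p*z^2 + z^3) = (-p + z)/(4*p + z)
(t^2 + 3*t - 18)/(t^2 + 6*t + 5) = (t^2 + 3*t - 18)/(t^2 + 6*t + 5)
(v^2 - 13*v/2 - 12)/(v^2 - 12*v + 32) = (v + 3/2)/(v - 4)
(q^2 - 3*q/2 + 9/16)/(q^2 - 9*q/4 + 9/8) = (4*q - 3)/(2*(2*q - 3))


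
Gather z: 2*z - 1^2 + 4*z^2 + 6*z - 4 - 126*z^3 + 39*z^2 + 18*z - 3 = -126*z^3 + 43*z^2 + 26*z - 8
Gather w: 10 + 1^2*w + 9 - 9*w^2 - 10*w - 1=-9*w^2 - 9*w + 18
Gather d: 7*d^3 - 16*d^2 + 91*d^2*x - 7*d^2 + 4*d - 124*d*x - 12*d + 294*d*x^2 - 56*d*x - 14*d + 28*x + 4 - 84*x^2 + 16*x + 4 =7*d^3 + d^2*(91*x - 23) + d*(294*x^2 - 180*x - 22) - 84*x^2 + 44*x + 8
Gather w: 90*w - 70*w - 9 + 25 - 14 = 20*w + 2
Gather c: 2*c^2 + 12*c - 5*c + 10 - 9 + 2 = 2*c^2 + 7*c + 3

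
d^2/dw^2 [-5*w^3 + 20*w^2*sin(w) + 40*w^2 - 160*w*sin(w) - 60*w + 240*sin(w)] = -20*w^2*sin(w) + 160*w*sin(w) + 80*w*cos(w) - 30*w - 200*sin(w) - 320*cos(w) + 80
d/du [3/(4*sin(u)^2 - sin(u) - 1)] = 3*(1 - 8*sin(u))*cos(u)/(-4*sin(u)^2 + sin(u) + 1)^2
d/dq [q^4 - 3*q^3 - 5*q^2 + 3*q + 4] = 4*q^3 - 9*q^2 - 10*q + 3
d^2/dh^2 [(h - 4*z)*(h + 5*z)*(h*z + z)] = 2*z*(3*h + z + 1)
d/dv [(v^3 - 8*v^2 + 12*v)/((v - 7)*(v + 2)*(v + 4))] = (7*v^4 - 92*v^3 + 116*v^2 + 896*v - 672)/(v^6 - 2*v^5 - 67*v^4 - 44*v^3 + 1268*v^2 + 3808*v + 3136)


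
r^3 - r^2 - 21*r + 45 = (r - 3)^2*(r + 5)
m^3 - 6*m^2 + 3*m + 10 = (m - 5)*(m - 2)*(m + 1)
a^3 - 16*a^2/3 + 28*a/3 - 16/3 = (a - 2)^2*(a - 4/3)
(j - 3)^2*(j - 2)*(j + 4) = j^4 - 4*j^3 - 11*j^2 + 66*j - 72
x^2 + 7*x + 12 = (x + 3)*(x + 4)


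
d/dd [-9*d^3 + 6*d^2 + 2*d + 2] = -27*d^2 + 12*d + 2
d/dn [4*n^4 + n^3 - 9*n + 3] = 16*n^3 + 3*n^2 - 9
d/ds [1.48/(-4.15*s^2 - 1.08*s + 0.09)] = (12.284*s + 1.5984)/(4.15*s^2 + 1.08*s - 0.09)^2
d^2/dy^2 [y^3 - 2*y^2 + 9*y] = 6*y - 4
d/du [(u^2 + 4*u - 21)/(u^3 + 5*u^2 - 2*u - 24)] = (-u^4 - 8*u^3 + 41*u^2 + 162*u - 138)/(u^6 + 10*u^5 + 21*u^4 - 68*u^3 - 236*u^2 + 96*u + 576)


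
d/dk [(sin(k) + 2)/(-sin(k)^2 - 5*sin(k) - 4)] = (sin(k)^2 + 4*sin(k) + 6)*cos(k)/(sin(k)^2 + 5*sin(k) + 4)^2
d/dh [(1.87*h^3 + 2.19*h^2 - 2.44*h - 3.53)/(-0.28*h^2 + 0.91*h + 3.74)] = (-0.5236*h^4 + 3.4034*h^3 + 22.2911*h^2 + 14.4044*h - 5.9133)/(0.0784*h^4 - 0.5096*h^3 - 1.2663*h^2 + 6.8068*h + 13.9876)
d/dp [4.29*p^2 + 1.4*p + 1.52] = 8.58*p + 1.4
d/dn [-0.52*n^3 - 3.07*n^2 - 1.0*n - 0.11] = -1.56*n^2 - 6.14*n - 1.0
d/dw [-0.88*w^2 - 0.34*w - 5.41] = -1.76*w - 0.34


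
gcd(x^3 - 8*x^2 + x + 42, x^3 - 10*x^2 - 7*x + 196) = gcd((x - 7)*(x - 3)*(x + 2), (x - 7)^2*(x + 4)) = x - 7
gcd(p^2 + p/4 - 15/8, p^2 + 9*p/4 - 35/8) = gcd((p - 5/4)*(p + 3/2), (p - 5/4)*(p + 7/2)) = p - 5/4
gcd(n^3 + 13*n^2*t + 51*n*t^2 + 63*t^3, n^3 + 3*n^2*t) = n + 3*t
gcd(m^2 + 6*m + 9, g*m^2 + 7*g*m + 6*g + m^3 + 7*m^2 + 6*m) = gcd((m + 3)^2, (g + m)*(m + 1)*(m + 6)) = 1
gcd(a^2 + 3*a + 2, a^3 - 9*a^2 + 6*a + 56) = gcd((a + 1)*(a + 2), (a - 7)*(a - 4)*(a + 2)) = a + 2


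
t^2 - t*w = t*(t - w)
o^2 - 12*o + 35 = (o - 7)*(o - 5)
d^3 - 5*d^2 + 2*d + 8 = (d - 4)*(d - 2)*(d + 1)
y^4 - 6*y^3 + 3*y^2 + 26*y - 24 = (y - 4)*(y - 3)*(y - 1)*(y + 2)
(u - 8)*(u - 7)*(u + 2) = u^3 - 13*u^2 + 26*u + 112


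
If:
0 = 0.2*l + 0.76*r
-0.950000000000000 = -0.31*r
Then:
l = -11.65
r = 3.06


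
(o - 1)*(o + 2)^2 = o^3 + 3*o^2 - 4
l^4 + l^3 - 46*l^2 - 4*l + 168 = (l - 6)*(l - 2)*(l + 2)*(l + 7)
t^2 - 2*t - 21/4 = (t - 7/2)*(t + 3/2)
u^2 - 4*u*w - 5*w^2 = (u - 5*w)*(u + w)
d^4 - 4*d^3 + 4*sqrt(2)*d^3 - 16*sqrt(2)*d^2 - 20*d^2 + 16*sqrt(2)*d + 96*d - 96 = (d - 2)^2*(d - 2*sqrt(2))*(d + 6*sqrt(2))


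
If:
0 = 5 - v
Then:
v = 5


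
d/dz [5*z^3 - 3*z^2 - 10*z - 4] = 15*z^2 - 6*z - 10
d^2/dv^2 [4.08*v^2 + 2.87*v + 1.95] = 8.16000000000000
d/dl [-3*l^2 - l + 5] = -6*l - 1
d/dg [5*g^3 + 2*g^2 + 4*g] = 15*g^2 + 4*g + 4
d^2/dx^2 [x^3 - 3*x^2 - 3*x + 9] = 6*x - 6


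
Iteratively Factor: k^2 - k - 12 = (k + 3)*(k - 4)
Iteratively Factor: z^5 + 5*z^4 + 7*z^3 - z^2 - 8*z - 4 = (z + 2)*(z^4 + 3*z^3 + z^2 - 3*z - 2) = (z - 1)*(z + 2)*(z^3 + 4*z^2 + 5*z + 2) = (z - 1)*(z + 1)*(z + 2)*(z^2 + 3*z + 2) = (z - 1)*(z + 1)*(z + 2)^2*(z + 1)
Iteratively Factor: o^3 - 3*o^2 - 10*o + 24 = (o + 3)*(o^2 - 6*o + 8) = (o - 4)*(o + 3)*(o - 2)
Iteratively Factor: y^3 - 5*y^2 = (y)*(y^2 - 5*y) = y^2*(y - 5)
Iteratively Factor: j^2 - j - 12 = (j - 4)*(j + 3)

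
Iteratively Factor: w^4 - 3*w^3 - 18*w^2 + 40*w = (w + 4)*(w^3 - 7*w^2 + 10*w) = (w - 5)*(w + 4)*(w^2 - 2*w) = (w - 5)*(w - 2)*(w + 4)*(w)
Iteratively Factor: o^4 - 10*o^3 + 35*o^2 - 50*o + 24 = (o - 1)*(o^3 - 9*o^2 + 26*o - 24) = (o - 4)*(o - 1)*(o^2 - 5*o + 6) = (o - 4)*(o - 3)*(o - 1)*(o - 2)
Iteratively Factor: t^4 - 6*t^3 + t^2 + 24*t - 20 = (t - 1)*(t^3 - 5*t^2 - 4*t + 20) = (t - 2)*(t - 1)*(t^2 - 3*t - 10) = (t - 5)*(t - 2)*(t - 1)*(t + 2)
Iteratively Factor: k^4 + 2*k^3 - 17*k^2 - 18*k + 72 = (k - 3)*(k^3 + 5*k^2 - 2*k - 24) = (k - 3)*(k - 2)*(k^2 + 7*k + 12) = (k - 3)*(k - 2)*(k + 4)*(k + 3)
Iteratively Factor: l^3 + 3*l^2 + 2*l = (l + 1)*(l^2 + 2*l) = l*(l + 1)*(l + 2)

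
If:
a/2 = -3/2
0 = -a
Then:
No Solution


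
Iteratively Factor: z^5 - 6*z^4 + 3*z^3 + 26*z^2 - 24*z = (z)*(z^4 - 6*z^3 + 3*z^2 + 26*z - 24) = z*(z - 3)*(z^3 - 3*z^2 - 6*z + 8) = z*(z - 4)*(z - 3)*(z^2 + z - 2) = z*(z - 4)*(z - 3)*(z - 1)*(z + 2)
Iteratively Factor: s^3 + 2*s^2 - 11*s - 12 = (s + 1)*(s^2 + s - 12) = (s - 3)*(s + 1)*(s + 4)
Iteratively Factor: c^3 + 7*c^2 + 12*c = (c + 3)*(c^2 + 4*c) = (c + 3)*(c + 4)*(c)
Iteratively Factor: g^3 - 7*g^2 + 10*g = (g - 2)*(g^2 - 5*g) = (g - 5)*(g - 2)*(g)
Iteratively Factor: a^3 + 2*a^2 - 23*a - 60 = (a + 4)*(a^2 - 2*a - 15) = (a - 5)*(a + 4)*(a + 3)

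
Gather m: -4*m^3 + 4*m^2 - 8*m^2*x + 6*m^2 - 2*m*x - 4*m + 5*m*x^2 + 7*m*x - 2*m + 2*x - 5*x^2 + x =-4*m^3 + m^2*(10 - 8*x) + m*(5*x^2 + 5*x - 6) - 5*x^2 + 3*x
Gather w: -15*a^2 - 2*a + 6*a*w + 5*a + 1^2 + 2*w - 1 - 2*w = -15*a^2 + 6*a*w + 3*a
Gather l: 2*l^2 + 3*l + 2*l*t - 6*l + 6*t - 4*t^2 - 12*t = 2*l^2 + l*(2*t - 3) - 4*t^2 - 6*t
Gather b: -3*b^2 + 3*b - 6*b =-3*b^2 - 3*b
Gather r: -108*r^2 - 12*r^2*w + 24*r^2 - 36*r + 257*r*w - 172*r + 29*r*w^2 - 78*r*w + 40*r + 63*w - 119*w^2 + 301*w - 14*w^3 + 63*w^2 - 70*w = r^2*(-12*w - 84) + r*(29*w^2 + 179*w - 168) - 14*w^3 - 56*w^2 + 294*w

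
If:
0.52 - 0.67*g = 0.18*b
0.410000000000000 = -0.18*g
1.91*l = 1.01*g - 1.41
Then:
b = 11.37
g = -2.28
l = -1.94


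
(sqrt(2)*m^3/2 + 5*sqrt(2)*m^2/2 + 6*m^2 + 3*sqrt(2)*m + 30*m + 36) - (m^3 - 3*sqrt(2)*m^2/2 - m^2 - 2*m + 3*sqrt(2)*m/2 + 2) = -m^3 + sqrt(2)*m^3/2 + 4*sqrt(2)*m^2 + 7*m^2 + 3*sqrt(2)*m/2 + 32*m + 34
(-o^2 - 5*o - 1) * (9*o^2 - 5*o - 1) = -9*o^4 - 40*o^3 + 17*o^2 + 10*o + 1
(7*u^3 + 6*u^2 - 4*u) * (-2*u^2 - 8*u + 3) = -14*u^5 - 68*u^4 - 19*u^3 + 50*u^2 - 12*u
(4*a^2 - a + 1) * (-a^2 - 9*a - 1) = -4*a^4 - 35*a^3 + 4*a^2 - 8*a - 1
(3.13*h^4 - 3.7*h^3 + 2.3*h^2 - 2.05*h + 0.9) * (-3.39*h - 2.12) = -10.6107*h^5 + 5.9074*h^4 + 0.0470000000000015*h^3 + 2.0735*h^2 + 1.295*h - 1.908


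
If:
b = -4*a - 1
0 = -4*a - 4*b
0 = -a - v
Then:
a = -1/3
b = 1/3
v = 1/3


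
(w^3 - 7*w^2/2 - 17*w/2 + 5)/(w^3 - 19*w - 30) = (w - 1/2)/(w + 3)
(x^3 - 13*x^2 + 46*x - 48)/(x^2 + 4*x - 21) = (x^2 - 10*x + 16)/(x + 7)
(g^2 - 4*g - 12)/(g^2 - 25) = (g^2 - 4*g - 12)/(g^2 - 25)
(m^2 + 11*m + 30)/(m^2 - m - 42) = (m + 5)/(m - 7)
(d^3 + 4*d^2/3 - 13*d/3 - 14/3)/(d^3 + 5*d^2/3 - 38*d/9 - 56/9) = 3*(d + 1)/(3*d + 4)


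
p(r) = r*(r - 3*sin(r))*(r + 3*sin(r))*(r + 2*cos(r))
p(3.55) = 68.06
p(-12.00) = 17498.99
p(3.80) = 93.31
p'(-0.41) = -4.23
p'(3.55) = 93.69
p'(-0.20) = -1.56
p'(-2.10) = -58.37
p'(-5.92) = -622.71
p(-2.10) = -14.99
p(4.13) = 134.89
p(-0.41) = 0.74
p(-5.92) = 813.13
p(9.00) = 5133.83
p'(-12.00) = -5312.64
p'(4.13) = 151.44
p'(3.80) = 108.74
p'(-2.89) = -212.54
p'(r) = r*(1 - 2*sin(r))*(r - 3*sin(r))*(r + 3*sin(r)) + r*(1 - 3*cos(r))*(r + 3*sin(r))*(r + 2*cos(r)) + r*(r - 3*sin(r))*(r + 2*cos(r))*(3*cos(r) + 1) + (r - 3*sin(r))*(r + 3*sin(r))*(r + 2*cos(r))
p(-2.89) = 108.73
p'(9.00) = 2295.55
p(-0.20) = 0.11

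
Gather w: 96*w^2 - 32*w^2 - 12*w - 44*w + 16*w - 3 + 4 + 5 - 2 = 64*w^2 - 40*w + 4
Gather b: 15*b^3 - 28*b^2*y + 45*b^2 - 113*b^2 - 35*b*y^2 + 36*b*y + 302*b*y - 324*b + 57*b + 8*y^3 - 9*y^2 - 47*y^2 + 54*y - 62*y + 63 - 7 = 15*b^3 + b^2*(-28*y - 68) + b*(-35*y^2 + 338*y - 267) + 8*y^3 - 56*y^2 - 8*y + 56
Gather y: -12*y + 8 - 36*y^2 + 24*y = -36*y^2 + 12*y + 8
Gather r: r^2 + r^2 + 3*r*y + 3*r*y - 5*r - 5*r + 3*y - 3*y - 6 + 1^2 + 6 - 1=2*r^2 + r*(6*y - 10)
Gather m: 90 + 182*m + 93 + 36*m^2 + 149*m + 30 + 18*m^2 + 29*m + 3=54*m^2 + 360*m + 216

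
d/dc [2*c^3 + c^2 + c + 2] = 6*c^2 + 2*c + 1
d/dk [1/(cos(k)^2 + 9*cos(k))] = (2*cos(k) + 9)*sin(k)/((cos(k) + 9)^2*cos(k)^2)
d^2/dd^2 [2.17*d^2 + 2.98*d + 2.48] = 4.34000000000000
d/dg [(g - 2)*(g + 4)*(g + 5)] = 3*g^2 + 14*g + 2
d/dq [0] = 0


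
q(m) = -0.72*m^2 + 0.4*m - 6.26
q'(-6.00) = 9.04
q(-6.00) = -34.58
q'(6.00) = -8.24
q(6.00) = -29.78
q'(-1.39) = 2.40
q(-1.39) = -8.21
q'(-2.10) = 3.42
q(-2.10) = -10.28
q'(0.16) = 0.17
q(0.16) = -6.21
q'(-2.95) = 4.65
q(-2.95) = -13.71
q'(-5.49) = 8.31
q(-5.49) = -30.16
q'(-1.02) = 1.87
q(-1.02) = -7.42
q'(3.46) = -4.58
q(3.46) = -13.50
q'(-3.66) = 5.67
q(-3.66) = -17.37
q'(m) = 0.4 - 1.44*m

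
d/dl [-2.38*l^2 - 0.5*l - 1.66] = -4.76*l - 0.5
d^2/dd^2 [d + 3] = 0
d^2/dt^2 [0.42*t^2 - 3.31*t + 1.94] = 0.840000000000000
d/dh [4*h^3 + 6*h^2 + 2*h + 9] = 12*h^2 + 12*h + 2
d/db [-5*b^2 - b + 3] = -10*b - 1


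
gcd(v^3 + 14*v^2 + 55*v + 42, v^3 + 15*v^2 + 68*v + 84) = v^2 + 13*v + 42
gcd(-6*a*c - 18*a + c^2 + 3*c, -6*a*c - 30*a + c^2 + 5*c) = 6*a - c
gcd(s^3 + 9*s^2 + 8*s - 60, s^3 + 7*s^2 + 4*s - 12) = s + 6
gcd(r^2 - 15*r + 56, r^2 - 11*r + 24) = r - 8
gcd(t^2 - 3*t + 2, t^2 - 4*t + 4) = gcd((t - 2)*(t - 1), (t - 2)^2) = t - 2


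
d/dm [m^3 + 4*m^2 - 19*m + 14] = 3*m^2 + 8*m - 19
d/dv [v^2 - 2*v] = 2*v - 2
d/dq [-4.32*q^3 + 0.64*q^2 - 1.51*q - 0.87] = -12.96*q^2 + 1.28*q - 1.51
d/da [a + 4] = 1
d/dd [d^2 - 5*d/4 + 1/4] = 2*d - 5/4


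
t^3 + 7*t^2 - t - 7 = (t - 1)*(t + 1)*(t + 7)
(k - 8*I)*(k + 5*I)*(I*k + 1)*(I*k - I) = -k^4 + k^3 + 4*I*k^3 - 37*k^2 - 4*I*k^2 + 37*k + 40*I*k - 40*I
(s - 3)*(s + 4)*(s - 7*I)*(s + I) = s^4 + s^3 - 6*I*s^3 - 5*s^2 - 6*I*s^2 + 7*s + 72*I*s - 84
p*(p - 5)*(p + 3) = p^3 - 2*p^2 - 15*p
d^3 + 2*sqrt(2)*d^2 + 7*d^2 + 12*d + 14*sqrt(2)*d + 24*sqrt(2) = (d + 3)*(d + 4)*(d + 2*sqrt(2))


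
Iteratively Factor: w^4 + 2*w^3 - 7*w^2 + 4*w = (w)*(w^3 + 2*w^2 - 7*w + 4) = w*(w - 1)*(w^2 + 3*w - 4) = w*(w - 1)*(w + 4)*(w - 1)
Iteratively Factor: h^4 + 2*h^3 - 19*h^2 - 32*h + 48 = (h - 1)*(h^3 + 3*h^2 - 16*h - 48) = (h - 1)*(h + 3)*(h^2 - 16) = (h - 4)*(h - 1)*(h + 3)*(h + 4)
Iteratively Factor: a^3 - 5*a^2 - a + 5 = (a - 5)*(a^2 - 1) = (a - 5)*(a + 1)*(a - 1)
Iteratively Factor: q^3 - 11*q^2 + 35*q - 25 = (q - 5)*(q^2 - 6*q + 5) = (q - 5)^2*(q - 1)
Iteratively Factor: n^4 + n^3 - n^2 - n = (n + 1)*(n^3 - n) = (n - 1)*(n + 1)*(n^2 + n) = (n - 1)*(n + 1)^2*(n)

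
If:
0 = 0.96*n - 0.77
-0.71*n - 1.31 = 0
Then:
No Solution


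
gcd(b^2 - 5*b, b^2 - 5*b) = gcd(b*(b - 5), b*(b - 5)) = b^2 - 5*b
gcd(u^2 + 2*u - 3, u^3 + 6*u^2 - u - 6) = u - 1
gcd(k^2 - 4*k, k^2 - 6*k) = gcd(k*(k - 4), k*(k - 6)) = k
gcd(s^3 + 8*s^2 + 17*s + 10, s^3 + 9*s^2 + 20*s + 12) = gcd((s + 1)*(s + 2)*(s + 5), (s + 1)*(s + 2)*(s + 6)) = s^2 + 3*s + 2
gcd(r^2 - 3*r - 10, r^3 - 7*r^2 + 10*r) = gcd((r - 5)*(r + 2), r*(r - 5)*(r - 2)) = r - 5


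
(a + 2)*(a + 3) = a^2 + 5*a + 6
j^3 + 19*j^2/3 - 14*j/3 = j*(j - 2/3)*(j + 7)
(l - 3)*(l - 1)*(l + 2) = l^3 - 2*l^2 - 5*l + 6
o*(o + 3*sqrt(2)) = o^2 + 3*sqrt(2)*o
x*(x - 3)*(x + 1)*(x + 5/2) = x^4 + x^3/2 - 8*x^2 - 15*x/2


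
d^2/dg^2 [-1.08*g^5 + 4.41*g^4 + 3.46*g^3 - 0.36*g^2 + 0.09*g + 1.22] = -21.6*g^3 + 52.92*g^2 + 20.76*g - 0.72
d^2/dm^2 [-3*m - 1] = 0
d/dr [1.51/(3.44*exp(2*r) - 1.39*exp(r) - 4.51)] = (2.0989 - 10.3888*exp(r))*exp(r)/(-3.44*exp(2*r) + 1.39*exp(r) + 4.51)^2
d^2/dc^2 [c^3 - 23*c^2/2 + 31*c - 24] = 6*c - 23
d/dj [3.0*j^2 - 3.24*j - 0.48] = 6.0*j - 3.24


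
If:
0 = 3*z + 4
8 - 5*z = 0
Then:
No Solution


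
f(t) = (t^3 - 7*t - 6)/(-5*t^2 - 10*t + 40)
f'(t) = (10*t + 10)*(t^3 - 7*t - 6)/(-5*t^2 - 10*t + 40)^2 + (3*t^2 - 7)/(-5*t^2 - 10*t + 40)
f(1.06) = -0.51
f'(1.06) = -0.60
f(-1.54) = 0.03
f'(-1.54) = -0.00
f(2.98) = 0.01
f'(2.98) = -0.59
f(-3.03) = -0.52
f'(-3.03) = 1.27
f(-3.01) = -0.49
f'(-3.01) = 1.21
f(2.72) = 0.20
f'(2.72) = -0.94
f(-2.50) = -0.12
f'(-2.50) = 0.40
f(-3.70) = -3.60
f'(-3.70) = 15.34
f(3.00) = 0.00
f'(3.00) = -0.57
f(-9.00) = 2.44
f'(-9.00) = -0.15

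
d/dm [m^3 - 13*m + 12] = 3*m^2 - 13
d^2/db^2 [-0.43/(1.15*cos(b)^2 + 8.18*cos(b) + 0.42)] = (2.2747*(1 - cos(b)^2)^2 + 12.13503*cos(b)^3 + 29.078922*cos(b)^2 - 25.747368*cos(b) - 59.403984)/(1.15*cos(b)^2 + 8.18*cos(b) + 0.42)^3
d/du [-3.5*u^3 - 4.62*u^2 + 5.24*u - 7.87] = -10.5*u^2 - 9.24*u + 5.24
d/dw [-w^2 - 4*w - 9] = -2*w - 4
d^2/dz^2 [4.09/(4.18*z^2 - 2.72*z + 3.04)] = (-142.924232*z^2 + 93.003328*z + 4.09*(8.36*z - 2.72)*(16.72*z - 5.44) - 103.944896)/(4.18*z^2 - 2.72*z + 3.04)^3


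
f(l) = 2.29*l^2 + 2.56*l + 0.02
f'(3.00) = 16.30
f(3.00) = 28.31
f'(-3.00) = -11.18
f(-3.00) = 12.95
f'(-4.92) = -19.97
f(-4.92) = 42.86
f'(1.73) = 10.48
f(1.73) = 11.30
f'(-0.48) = 0.36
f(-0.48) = -0.68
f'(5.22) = 26.47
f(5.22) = 75.78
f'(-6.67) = -27.99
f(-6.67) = 84.82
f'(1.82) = 10.90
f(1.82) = 12.26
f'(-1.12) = -2.57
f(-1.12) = 0.03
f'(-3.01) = -11.23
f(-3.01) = 13.06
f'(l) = 4.58*l + 2.56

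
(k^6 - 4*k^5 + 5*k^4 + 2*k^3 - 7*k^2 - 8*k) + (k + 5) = k^6 - 4*k^5 + 5*k^4 + 2*k^3 - 7*k^2 - 7*k + 5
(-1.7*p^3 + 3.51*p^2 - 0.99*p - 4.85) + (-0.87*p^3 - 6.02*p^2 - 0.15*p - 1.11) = -2.57*p^3 - 2.51*p^2 - 1.14*p - 5.96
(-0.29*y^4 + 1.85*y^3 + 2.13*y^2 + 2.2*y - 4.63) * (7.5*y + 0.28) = -2.175*y^5 + 13.7938*y^4 + 16.493*y^3 + 17.0964*y^2 - 34.109*y - 1.2964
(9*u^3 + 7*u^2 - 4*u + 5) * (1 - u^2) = -9*u^5 - 7*u^4 + 13*u^3 + 2*u^2 - 4*u + 5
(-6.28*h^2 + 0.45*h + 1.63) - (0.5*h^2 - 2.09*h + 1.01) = -6.78*h^2 + 2.54*h + 0.62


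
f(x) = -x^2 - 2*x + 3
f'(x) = -2*x - 2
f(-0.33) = 3.55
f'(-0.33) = -1.34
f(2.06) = -5.36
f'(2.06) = -6.12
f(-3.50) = -2.25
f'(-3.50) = 5.00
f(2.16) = -5.99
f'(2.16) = -6.32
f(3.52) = -16.43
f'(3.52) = -9.04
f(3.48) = -16.07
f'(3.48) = -8.96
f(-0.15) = 3.28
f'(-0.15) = -1.70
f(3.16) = -13.31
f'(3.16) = -8.32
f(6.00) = -45.00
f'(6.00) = -14.00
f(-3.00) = 0.00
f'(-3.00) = 4.00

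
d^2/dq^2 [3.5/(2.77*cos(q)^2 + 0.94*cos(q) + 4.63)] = (-107.4206*(1 - cos(q)^2)^2 - 27.3399*cos(q)^3 + 122.7485*cos(q)^2 + 69.9125*cos(q) + 23.8301)/(2.77*cos(q)^2 + 0.94*cos(q) + 4.63)^3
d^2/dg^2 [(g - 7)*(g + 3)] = 2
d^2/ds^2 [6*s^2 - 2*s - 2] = 12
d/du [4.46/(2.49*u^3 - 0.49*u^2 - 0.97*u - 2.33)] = (-33.3162*u^2 + 4.3708*u + 4.3262)/(-2.49*u^3 + 0.49*u^2 + 0.97*u + 2.33)^2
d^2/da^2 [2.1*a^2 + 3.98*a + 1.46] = 4.20000000000000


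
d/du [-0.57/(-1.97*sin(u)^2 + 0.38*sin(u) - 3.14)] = (0.2166 - 2.2458*sin(u))*cos(u)/(1.97*sin(u)^2 - 0.38*sin(u) + 3.14)^2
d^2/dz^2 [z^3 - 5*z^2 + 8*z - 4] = 6*z - 10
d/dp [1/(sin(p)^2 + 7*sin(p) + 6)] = -(2*sin(p) + 7)*cos(p)/(sin(p)^2 + 7*sin(p) + 6)^2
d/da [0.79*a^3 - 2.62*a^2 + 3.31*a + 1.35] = 2.37*a^2 - 5.24*a + 3.31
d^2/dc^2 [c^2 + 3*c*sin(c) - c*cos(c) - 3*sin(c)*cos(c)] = -3*c*sin(c) + c*cos(c) + 2*sin(c) + 6*sin(2*c) + 6*cos(c) + 2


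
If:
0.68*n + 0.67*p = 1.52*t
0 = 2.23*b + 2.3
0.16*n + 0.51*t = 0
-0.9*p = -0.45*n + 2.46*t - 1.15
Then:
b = -1.03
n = -0.41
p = 0.72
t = 0.13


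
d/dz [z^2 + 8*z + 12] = 2*z + 8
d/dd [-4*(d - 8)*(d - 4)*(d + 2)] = -12*d^2 + 80*d - 32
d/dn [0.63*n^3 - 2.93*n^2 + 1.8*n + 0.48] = 1.89*n^2 - 5.86*n + 1.8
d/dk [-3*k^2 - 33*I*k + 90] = -6*k - 33*I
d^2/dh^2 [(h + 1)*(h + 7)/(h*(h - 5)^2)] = 2*(h^4 + 34*h^3 + 42*h^2 - 140*h + 175)/(h^3*(h^4 - 20*h^3 + 150*h^2 - 500*h + 625))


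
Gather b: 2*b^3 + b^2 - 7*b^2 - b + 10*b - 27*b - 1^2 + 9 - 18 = 2*b^3 - 6*b^2 - 18*b - 10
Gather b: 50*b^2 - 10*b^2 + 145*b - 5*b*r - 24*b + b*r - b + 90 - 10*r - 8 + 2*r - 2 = 40*b^2 + b*(120 - 4*r) - 8*r + 80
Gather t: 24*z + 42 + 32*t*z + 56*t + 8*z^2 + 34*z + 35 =t*(32*z + 56) + 8*z^2 + 58*z + 77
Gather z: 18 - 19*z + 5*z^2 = 5*z^2 - 19*z + 18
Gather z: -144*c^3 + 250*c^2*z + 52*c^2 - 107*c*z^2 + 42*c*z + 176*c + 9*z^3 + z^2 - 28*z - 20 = -144*c^3 + 52*c^2 + 176*c + 9*z^3 + z^2*(1 - 107*c) + z*(250*c^2 + 42*c - 28) - 20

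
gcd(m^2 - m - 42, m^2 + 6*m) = m + 6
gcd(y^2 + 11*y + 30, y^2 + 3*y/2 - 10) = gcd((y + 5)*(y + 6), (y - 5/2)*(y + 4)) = 1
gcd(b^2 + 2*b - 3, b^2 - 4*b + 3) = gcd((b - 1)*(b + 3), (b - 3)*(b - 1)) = b - 1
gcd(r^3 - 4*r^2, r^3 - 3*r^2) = r^2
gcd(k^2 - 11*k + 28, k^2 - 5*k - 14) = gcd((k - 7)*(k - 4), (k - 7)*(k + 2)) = k - 7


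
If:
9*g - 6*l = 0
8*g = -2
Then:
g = -1/4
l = -3/8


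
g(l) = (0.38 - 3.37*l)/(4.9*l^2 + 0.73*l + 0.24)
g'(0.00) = -18.86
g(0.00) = 1.58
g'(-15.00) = 0.00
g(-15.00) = 0.05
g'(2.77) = 0.07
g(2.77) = -0.22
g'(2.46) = 0.09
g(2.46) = -0.25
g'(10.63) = 0.01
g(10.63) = -0.06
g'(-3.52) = 0.06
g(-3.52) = 0.21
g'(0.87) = 0.39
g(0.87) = -0.56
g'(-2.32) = 0.16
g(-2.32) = 0.33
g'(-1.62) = 0.34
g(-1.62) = 0.49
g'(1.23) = 0.26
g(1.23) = -0.44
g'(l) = (0.38 - 3.37*l)*(-9.8*l - 0.73)/(4.9*l^2 + 0.73*l + 0.24)^2 - 3.37/(4.9*l^2 + 0.73*l + 0.24) = (16.513*l^2 - 3.724*l - 1.0862)/(24.01*l^4 + 7.154*l^3 + 2.8849*l^2 + 0.3504*l + 0.0576)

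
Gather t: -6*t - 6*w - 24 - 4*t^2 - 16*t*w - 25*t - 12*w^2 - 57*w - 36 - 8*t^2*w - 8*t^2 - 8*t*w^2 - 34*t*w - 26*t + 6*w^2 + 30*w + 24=t^2*(-8*w - 12) + t*(-8*w^2 - 50*w - 57) - 6*w^2 - 33*w - 36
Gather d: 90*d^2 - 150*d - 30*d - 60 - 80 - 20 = 90*d^2 - 180*d - 160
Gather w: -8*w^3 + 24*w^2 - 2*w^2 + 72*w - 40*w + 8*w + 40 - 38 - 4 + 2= -8*w^3 + 22*w^2 + 40*w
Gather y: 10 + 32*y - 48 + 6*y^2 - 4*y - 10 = 6*y^2 + 28*y - 48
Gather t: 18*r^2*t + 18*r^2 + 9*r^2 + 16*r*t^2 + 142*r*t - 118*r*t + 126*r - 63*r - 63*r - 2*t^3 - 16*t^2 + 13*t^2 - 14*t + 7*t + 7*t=27*r^2 - 2*t^3 + t^2*(16*r - 3) + t*(18*r^2 + 24*r)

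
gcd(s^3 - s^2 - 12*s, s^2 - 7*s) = s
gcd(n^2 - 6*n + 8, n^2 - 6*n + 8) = n^2 - 6*n + 8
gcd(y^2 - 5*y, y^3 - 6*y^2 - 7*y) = y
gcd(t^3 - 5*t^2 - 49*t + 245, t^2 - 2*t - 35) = t - 7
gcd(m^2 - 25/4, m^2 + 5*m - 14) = 1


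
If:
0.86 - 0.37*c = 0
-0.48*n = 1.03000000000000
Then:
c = 2.32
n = -2.15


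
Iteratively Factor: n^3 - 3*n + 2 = (n - 1)*(n^2 + n - 2) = (n - 1)*(n + 2)*(n - 1)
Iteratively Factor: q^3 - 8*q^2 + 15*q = (q)*(q^2 - 8*q + 15) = q*(q - 5)*(q - 3)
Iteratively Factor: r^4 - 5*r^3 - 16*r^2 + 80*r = (r)*(r^3 - 5*r^2 - 16*r + 80) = r*(r - 5)*(r^2 - 16) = r*(r - 5)*(r - 4)*(r + 4)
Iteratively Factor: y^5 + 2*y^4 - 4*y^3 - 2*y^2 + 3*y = (y + 1)*(y^4 + y^3 - 5*y^2 + 3*y) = (y - 1)*(y + 1)*(y^3 + 2*y^2 - 3*y) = (y - 1)*(y + 1)*(y + 3)*(y^2 - y) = (y - 1)^2*(y + 1)*(y + 3)*(y)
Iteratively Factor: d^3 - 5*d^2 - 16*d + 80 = (d + 4)*(d^2 - 9*d + 20) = (d - 5)*(d + 4)*(d - 4)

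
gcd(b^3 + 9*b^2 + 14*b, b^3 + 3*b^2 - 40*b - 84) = b^2 + 9*b + 14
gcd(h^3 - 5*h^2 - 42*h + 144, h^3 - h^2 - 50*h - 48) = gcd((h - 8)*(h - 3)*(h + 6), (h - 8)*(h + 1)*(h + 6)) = h^2 - 2*h - 48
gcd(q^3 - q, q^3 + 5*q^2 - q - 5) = q^2 - 1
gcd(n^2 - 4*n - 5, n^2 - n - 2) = n + 1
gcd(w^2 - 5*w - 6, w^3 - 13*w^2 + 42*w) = w - 6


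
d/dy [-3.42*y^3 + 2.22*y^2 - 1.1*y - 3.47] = -10.26*y^2 + 4.44*y - 1.1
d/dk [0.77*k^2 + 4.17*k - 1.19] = 1.54*k + 4.17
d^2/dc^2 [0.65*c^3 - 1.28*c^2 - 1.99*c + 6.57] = 3.9*c - 2.56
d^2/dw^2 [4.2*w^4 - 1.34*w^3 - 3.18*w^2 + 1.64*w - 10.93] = 50.4*w^2 - 8.04*w - 6.36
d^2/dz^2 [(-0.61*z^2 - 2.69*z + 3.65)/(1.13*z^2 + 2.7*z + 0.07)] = (-3.147502*z^3 + 28.253616*z^2 + 68.093574*z + 53.650412)/(1.442897*z^6 + 10.34289*z^5 + 24.981249*z^4 + 20.96442*z^3 + 1.547511*z^2 + 0.03969*z + 0.000343)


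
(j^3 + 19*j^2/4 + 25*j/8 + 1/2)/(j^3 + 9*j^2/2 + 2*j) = (j + 1/4)/j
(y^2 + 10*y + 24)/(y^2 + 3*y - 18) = (y + 4)/(y - 3)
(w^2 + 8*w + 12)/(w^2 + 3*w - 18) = (w + 2)/(w - 3)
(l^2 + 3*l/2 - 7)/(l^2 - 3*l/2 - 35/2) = (l - 2)/(l - 5)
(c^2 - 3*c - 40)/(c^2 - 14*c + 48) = (c + 5)/(c - 6)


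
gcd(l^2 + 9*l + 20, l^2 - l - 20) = l + 4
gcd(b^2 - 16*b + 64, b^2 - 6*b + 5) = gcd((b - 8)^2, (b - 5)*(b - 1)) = 1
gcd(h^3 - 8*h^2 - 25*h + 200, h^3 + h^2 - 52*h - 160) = h^2 - 3*h - 40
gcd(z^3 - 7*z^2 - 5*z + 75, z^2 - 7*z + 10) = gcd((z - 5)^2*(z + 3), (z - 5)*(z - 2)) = z - 5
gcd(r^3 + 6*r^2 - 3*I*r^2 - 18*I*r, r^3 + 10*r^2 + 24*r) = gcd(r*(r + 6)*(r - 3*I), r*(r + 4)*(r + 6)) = r^2 + 6*r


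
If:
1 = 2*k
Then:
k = 1/2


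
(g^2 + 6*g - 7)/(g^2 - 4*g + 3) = (g + 7)/(g - 3)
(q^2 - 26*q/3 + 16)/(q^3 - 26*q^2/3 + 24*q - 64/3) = (q - 6)/(q^2 - 6*q + 8)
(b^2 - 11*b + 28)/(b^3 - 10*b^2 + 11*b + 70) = (b - 4)/(b^2 - 3*b - 10)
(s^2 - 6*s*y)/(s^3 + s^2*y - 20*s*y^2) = (s - 6*y)/(s^2 + s*y - 20*y^2)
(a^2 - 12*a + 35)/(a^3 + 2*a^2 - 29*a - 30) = (a - 7)/(a^2 + 7*a + 6)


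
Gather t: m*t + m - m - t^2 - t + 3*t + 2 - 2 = -t^2 + t*(m + 2)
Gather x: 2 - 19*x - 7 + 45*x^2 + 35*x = 45*x^2 + 16*x - 5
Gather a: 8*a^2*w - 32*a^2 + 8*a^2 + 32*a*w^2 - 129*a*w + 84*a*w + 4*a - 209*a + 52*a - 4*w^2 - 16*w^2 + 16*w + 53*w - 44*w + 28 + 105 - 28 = a^2*(8*w - 24) + a*(32*w^2 - 45*w - 153) - 20*w^2 + 25*w + 105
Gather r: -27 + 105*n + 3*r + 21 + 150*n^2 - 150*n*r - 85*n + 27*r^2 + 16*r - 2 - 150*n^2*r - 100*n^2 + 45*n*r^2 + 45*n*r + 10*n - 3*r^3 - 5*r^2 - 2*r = 50*n^2 + 30*n - 3*r^3 + r^2*(45*n + 22) + r*(-150*n^2 - 105*n + 17) - 8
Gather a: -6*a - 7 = -6*a - 7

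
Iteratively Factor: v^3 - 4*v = (v - 2)*(v^2 + 2*v) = v*(v - 2)*(v + 2)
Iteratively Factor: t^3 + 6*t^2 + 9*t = (t)*(t^2 + 6*t + 9) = t*(t + 3)*(t + 3)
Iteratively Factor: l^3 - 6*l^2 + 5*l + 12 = (l + 1)*(l^2 - 7*l + 12) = (l - 3)*(l + 1)*(l - 4)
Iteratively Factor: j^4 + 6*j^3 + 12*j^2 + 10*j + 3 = (j + 1)*(j^3 + 5*j^2 + 7*j + 3) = (j + 1)^2*(j^2 + 4*j + 3) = (j + 1)^3*(j + 3)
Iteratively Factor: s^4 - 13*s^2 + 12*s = (s - 3)*(s^3 + 3*s^2 - 4*s) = (s - 3)*(s - 1)*(s^2 + 4*s) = s*(s - 3)*(s - 1)*(s + 4)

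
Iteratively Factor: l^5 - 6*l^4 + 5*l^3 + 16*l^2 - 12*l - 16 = (l - 4)*(l^4 - 2*l^3 - 3*l^2 + 4*l + 4) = (l - 4)*(l - 2)*(l^3 - 3*l - 2) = (l - 4)*(l - 2)^2*(l^2 + 2*l + 1) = (l - 4)*(l - 2)^2*(l + 1)*(l + 1)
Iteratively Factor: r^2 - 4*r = (r)*(r - 4)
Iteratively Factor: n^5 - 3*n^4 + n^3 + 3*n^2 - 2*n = (n)*(n^4 - 3*n^3 + n^2 + 3*n - 2) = n*(n - 2)*(n^3 - n^2 - n + 1) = n*(n - 2)*(n + 1)*(n^2 - 2*n + 1) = n*(n - 2)*(n - 1)*(n + 1)*(n - 1)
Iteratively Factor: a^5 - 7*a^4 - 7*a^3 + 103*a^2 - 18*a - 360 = (a - 4)*(a^4 - 3*a^3 - 19*a^2 + 27*a + 90) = (a - 5)*(a - 4)*(a^3 + 2*a^2 - 9*a - 18) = (a - 5)*(a - 4)*(a - 3)*(a^2 + 5*a + 6) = (a - 5)*(a - 4)*(a - 3)*(a + 2)*(a + 3)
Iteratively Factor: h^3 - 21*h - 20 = (h + 4)*(h^2 - 4*h - 5) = (h - 5)*(h + 4)*(h + 1)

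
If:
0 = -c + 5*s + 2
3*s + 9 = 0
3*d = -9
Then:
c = -13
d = -3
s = -3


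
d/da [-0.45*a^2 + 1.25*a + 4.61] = 1.25 - 0.9*a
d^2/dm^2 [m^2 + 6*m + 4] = 2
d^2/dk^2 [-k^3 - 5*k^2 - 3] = -6*k - 10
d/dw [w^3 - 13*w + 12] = 3*w^2 - 13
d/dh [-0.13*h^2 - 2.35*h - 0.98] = -0.26*h - 2.35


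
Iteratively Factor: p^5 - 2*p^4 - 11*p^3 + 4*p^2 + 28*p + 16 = (p + 1)*(p^4 - 3*p^3 - 8*p^2 + 12*p + 16) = (p + 1)^2*(p^3 - 4*p^2 - 4*p + 16) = (p - 4)*(p + 1)^2*(p^2 - 4) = (p - 4)*(p + 1)^2*(p + 2)*(p - 2)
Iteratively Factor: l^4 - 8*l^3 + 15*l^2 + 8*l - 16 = (l - 4)*(l^3 - 4*l^2 - l + 4) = (l - 4)*(l + 1)*(l^2 - 5*l + 4) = (l - 4)^2*(l + 1)*(l - 1)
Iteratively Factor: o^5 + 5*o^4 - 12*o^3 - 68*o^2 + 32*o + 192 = (o - 2)*(o^4 + 7*o^3 + 2*o^2 - 64*o - 96) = (o - 2)*(o + 4)*(o^3 + 3*o^2 - 10*o - 24) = (o - 3)*(o - 2)*(o + 4)*(o^2 + 6*o + 8) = (o - 3)*(o - 2)*(o + 4)^2*(o + 2)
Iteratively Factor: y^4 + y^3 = (y + 1)*(y^3) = y*(y + 1)*(y^2) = y^2*(y + 1)*(y)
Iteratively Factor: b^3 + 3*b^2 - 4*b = (b + 4)*(b^2 - b) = (b - 1)*(b + 4)*(b)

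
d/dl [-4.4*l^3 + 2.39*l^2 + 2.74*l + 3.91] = -13.2*l^2 + 4.78*l + 2.74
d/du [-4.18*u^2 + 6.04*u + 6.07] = 6.04 - 8.36*u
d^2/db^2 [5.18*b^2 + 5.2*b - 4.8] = 10.3600000000000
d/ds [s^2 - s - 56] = 2*s - 1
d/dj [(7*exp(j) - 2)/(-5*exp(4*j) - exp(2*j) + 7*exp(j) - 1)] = ((7*exp(j) - 2)*(20*exp(3*j) + 2*exp(j) - 7) - 35*exp(4*j) - 7*exp(2*j) + 49*exp(j) - 7)*exp(j)/(5*exp(4*j) + exp(2*j) - 7*exp(j) + 1)^2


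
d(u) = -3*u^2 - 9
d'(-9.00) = 54.00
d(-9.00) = -252.00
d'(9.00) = -54.00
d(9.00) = -252.00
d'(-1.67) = 10.02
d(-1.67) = -17.37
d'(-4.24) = 25.44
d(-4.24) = -62.93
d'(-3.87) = 23.22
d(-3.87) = -53.93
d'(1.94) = -11.64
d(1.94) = -20.29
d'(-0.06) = 0.36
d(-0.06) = -9.01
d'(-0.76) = 4.56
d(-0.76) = -10.73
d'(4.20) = -25.20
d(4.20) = -61.92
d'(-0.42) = 2.52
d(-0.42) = -9.53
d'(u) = -6*u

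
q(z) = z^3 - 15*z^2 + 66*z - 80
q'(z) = 3*z^2 - 30*z + 66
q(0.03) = -78.03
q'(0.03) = 65.10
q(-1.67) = -236.71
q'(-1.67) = 124.47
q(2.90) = 9.64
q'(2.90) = 4.23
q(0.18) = -68.60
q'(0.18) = 60.70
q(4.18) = 6.83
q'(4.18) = -6.98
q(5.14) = -1.26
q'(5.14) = -8.94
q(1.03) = -26.84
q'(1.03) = 38.28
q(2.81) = 9.21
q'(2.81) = 5.39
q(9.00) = 28.00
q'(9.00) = 39.00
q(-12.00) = -4760.00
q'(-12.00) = 858.00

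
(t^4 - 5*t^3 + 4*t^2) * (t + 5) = t^5 - 21*t^3 + 20*t^2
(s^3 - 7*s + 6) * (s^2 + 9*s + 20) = s^5 + 9*s^4 + 13*s^3 - 57*s^2 - 86*s + 120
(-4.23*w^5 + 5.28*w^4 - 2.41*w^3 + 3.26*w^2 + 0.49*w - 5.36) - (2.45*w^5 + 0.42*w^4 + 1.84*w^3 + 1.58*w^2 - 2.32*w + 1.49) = -6.68*w^5 + 4.86*w^4 - 4.25*w^3 + 1.68*w^2 + 2.81*w - 6.85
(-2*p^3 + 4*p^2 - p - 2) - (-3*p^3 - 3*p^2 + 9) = p^3 + 7*p^2 - p - 11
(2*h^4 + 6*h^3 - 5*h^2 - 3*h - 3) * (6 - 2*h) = -4*h^5 + 46*h^3 - 24*h^2 - 12*h - 18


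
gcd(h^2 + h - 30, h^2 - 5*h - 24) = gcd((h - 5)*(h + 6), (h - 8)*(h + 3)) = 1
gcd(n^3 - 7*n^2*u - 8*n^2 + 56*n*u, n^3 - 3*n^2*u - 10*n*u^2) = n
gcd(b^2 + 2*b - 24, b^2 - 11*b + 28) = b - 4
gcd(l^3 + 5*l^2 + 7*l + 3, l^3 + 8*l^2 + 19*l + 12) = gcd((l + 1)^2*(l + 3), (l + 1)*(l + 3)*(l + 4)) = l^2 + 4*l + 3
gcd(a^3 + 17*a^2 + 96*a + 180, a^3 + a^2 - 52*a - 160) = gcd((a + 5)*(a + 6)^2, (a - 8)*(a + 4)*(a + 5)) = a + 5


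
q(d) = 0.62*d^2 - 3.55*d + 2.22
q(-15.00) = 194.97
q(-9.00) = 84.39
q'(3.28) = 0.52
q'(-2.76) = -6.97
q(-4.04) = 26.68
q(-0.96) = 6.20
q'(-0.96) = -4.74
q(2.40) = -2.73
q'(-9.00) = -14.71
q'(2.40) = -0.57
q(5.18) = 0.47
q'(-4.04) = -8.56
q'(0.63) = -2.77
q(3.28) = -2.75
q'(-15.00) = -22.15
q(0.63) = 0.23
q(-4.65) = 32.13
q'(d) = 1.24*d - 3.55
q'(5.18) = 2.87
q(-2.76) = 16.74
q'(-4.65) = -9.32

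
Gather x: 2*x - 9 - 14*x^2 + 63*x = -14*x^2 + 65*x - 9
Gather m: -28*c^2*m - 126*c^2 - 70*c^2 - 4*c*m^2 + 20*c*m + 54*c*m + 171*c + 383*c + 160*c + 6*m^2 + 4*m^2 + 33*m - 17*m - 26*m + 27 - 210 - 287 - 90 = -196*c^2 + 714*c + m^2*(10 - 4*c) + m*(-28*c^2 + 74*c - 10) - 560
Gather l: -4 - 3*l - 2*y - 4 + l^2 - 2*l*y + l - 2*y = l^2 + l*(-2*y - 2) - 4*y - 8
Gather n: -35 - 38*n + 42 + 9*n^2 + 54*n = 9*n^2 + 16*n + 7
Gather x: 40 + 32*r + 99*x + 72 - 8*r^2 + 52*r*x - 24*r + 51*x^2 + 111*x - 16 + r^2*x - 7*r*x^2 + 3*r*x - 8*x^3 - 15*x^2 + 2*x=-8*r^2 + 8*r - 8*x^3 + x^2*(36 - 7*r) + x*(r^2 + 55*r + 212) + 96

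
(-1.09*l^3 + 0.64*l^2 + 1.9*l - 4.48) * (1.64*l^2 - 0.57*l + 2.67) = -1.7876*l^5 + 1.6709*l^4 - 0.159100000000001*l^3 - 6.7214*l^2 + 7.6266*l - 11.9616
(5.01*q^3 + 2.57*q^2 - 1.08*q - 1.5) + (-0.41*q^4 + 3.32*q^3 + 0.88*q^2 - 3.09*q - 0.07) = -0.41*q^4 + 8.33*q^3 + 3.45*q^2 - 4.17*q - 1.57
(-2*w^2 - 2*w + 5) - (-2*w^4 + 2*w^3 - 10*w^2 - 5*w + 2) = 2*w^4 - 2*w^3 + 8*w^2 + 3*w + 3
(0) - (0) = 0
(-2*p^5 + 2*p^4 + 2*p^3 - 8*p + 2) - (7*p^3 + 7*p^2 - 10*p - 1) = -2*p^5 + 2*p^4 - 5*p^3 - 7*p^2 + 2*p + 3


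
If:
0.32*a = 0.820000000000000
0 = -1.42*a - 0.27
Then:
No Solution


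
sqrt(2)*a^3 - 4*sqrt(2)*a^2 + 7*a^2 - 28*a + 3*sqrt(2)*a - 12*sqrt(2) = (a - 4)*(a + 3*sqrt(2))*(sqrt(2)*a + 1)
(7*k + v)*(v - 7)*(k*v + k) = 7*k^2*v^2 - 42*k^2*v - 49*k^2 + k*v^3 - 6*k*v^2 - 7*k*v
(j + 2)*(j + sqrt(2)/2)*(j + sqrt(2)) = j^3 + 2*j^2 + 3*sqrt(2)*j^2/2 + j + 3*sqrt(2)*j + 2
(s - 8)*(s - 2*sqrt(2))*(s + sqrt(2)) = s^3 - 8*s^2 - sqrt(2)*s^2 - 4*s + 8*sqrt(2)*s + 32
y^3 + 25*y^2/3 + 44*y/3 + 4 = (y + 1/3)*(y + 2)*(y + 6)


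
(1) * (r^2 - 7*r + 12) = r^2 - 7*r + 12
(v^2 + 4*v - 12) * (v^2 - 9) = v^4 + 4*v^3 - 21*v^2 - 36*v + 108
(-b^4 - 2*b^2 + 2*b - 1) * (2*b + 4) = -2*b^5 - 4*b^4 - 4*b^3 - 4*b^2 + 6*b - 4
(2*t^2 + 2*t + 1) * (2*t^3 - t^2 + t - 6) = 4*t^5 + 2*t^4 + 2*t^3 - 11*t^2 - 11*t - 6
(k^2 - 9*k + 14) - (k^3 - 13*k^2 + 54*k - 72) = -k^3 + 14*k^2 - 63*k + 86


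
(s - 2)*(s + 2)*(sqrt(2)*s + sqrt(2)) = sqrt(2)*s^3 + sqrt(2)*s^2 - 4*sqrt(2)*s - 4*sqrt(2)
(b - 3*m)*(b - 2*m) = b^2 - 5*b*m + 6*m^2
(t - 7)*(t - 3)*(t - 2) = t^3 - 12*t^2 + 41*t - 42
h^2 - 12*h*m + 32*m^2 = (h - 8*m)*(h - 4*m)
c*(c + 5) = c^2 + 5*c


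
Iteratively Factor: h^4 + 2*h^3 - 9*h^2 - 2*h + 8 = (h + 1)*(h^3 + h^2 - 10*h + 8) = (h - 2)*(h + 1)*(h^2 + 3*h - 4) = (h - 2)*(h + 1)*(h + 4)*(h - 1)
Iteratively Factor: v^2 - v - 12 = (v - 4)*(v + 3)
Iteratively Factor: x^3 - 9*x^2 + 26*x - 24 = (x - 4)*(x^2 - 5*x + 6) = (x - 4)*(x - 3)*(x - 2)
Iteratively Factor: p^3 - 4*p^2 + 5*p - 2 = (p - 2)*(p^2 - 2*p + 1) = (p - 2)*(p - 1)*(p - 1)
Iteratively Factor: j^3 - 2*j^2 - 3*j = (j + 1)*(j^2 - 3*j) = (j - 3)*(j + 1)*(j)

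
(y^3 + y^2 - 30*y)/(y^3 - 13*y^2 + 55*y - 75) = y*(y + 6)/(y^2 - 8*y + 15)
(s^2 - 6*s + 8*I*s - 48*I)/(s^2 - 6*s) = (s + 8*I)/s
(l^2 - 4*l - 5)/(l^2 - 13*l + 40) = (l + 1)/(l - 8)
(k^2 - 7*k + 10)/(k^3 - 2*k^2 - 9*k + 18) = (k - 5)/(k^2 - 9)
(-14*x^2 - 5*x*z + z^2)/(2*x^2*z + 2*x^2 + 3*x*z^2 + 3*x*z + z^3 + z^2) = (-7*x + z)/(x*z + x + z^2 + z)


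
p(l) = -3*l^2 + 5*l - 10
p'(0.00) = 5.00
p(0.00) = -10.00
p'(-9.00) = 59.00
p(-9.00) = -298.00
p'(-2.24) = 18.44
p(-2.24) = -36.25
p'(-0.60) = 8.60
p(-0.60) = -14.08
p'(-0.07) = 5.42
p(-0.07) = -10.36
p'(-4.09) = 29.54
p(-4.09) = -80.63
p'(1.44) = -3.64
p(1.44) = -9.02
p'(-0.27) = 6.62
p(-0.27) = -11.57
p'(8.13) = -43.78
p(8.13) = -167.64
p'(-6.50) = 44.00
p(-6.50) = -169.25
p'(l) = 5 - 6*l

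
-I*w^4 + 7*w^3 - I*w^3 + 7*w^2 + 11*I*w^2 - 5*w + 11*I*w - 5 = (w + I)^2*(w + 5*I)*(-I*w - I)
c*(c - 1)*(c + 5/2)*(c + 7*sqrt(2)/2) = c^4 + 3*c^3/2 + 7*sqrt(2)*c^3/2 - 5*c^2/2 + 21*sqrt(2)*c^2/4 - 35*sqrt(2)*c/4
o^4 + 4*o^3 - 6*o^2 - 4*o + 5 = (o - 1)^2*(o + 1)*(o + 5)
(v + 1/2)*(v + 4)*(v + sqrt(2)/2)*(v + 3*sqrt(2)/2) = v^4 + 2*sqrt(2)*v^3 + 9*v^3/2 + 7*v^2/2 + 9*sqrt(2)*v^2 + 4*sqrt(2)*v + 27*v/4 + 3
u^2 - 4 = (u - 2)*(u + 2)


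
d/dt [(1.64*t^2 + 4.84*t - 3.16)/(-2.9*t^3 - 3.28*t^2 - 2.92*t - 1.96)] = (4.756*t^4 + 28.072*t^3 - 16.4056*t^2 - 27.1584*t - 18.7136)/(8.41*t^6 + 19.024*t^5 + 27.6944*t^4 + 30.5232*t^3 + 21.384*t^2 + 11.4464*t + 3.8416)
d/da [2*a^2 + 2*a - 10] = 4*a + 2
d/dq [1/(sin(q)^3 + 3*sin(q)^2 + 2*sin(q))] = (-6*sin(q) + 3*cos(q)^2 - 5)*cos(q)/((sin(q)^2 + 3*sin(q) + 2)^2*sin(q)^2)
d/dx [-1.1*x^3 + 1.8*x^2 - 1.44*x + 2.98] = -3.3*x^2 + 3.6*x - 1.44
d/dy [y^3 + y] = 3*y^2 + 1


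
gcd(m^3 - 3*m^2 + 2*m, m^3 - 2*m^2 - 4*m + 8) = m - 2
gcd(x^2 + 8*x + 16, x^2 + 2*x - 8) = x + 4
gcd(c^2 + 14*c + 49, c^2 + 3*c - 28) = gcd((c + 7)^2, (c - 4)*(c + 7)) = c + 7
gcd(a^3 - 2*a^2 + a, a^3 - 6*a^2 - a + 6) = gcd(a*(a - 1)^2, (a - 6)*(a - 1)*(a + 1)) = a - 1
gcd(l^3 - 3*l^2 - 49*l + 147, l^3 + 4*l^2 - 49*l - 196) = l^2 - 49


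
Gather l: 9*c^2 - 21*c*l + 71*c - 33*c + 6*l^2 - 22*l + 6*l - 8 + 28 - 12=9*c^2 + 38*c + 6*l^2 + l*(-21*c - 16) + 8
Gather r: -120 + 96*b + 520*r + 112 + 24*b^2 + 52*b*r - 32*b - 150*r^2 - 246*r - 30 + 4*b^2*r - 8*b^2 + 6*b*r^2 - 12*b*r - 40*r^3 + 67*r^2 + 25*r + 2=16*b^2 + 64*b - 40*r^3 + r^2*(6*b - 83) + r*(4*b^2 + 40*b + 299) - 36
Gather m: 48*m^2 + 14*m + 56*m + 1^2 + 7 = 48*m^2 + 70*m + 8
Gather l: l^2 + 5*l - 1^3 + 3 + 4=l^2 + 5*l + 6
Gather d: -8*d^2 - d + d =-8*d^2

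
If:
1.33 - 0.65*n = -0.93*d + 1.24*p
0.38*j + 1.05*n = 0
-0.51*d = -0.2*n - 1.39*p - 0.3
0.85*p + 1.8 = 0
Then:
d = -6.37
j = 8.37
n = -3.03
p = -2.12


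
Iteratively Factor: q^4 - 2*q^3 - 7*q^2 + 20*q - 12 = (q - 1)*(q^3 - q^2 - 8*q + 12) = (q - 2)*(q - 1)*(q^2 + q - 6) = (q - 2)*(q - 1)*(q + 3)*(q - 2)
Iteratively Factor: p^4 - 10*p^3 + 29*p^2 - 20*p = (p)*(p^3 - 10*p^2 + 29*p - 20) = p*(p - 1)*(p^2 - 9*p + 20) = p*(p - 5)*(p - 1)*(p - 4)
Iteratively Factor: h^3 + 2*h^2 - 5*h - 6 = (h - 2)*(h^2 + 4*h + 3) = (h - 2)*(h + 1)*(h + 3)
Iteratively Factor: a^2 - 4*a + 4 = (a - 2)*(a - 2)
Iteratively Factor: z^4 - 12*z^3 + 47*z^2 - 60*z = (z - 5)*(z^3 - 7*z^2 + 12*z) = (z - 5)*(z - 3)*(z^2 - 4*z) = (z - 5)*(z - 4)*(z - 3)*(z)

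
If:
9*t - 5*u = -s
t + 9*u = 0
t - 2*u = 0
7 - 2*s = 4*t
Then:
No Solution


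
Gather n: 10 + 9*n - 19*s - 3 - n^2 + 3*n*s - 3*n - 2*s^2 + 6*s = -n^2 + n*(3*s + 6) - 2*s^2 - 13*s + 7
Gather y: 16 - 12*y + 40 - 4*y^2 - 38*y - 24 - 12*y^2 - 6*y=-16*y^2 - 56*y + 32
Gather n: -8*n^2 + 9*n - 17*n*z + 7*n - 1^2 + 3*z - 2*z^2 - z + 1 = -8*n^2 + n*(16 - 17*z) - 2*z^2 + 2*z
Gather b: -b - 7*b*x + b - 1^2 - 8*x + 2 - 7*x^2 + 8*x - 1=-7*b*x - 7*x^2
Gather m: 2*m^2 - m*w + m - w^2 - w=2*m^2 + m*(1 - w) - w^2 - w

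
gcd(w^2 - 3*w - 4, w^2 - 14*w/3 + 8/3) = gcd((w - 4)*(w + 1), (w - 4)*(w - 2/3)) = w - 4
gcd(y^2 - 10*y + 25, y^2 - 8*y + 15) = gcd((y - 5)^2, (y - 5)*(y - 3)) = y - 5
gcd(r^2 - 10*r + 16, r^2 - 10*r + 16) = r^2 - 10*r + 16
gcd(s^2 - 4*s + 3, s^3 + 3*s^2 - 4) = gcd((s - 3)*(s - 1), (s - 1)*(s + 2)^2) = s - 1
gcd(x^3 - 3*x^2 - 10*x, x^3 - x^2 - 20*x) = x^2 - 5*x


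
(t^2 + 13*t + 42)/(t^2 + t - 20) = (t^2 + 13*t + 42)/(t^2 + t - 20)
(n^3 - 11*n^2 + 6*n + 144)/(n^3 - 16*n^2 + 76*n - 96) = (n + 3)/(n - 2)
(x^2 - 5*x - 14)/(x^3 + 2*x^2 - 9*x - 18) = (x - 7)/(x^2 - 9)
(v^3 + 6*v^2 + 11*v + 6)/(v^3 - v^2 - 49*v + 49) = (v^3 + 6*v^2 + 11*v + 6)/(v^3 - v^2 - 49*v + 49)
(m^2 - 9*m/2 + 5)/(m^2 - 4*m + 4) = (m - 5/2)/(m - 2)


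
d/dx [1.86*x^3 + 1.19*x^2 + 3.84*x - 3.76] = 5.58*x^2 + 2.38*x + 3.84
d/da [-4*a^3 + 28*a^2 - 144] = 4*a*(14 - 3*a)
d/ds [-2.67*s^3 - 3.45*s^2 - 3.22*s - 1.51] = -8.01*s^2 - 6.9*s - 3.22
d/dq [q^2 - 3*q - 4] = 2*q - 3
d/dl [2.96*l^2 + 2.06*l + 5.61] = 5.92*l + 2.06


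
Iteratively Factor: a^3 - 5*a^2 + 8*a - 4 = (a - 2)*(a^2 - 3*a + 2) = (a - 2)*(a - 1)*(a - 2)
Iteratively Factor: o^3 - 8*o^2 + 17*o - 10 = (o - 5)*(o^2 - 3*o + 2) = (o - 5)*(o - 2)*(o - 1)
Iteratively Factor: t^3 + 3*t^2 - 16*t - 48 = (t + 4)*(t^2 - t - 12) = (t - 4)*(t + 4)*(t + 3)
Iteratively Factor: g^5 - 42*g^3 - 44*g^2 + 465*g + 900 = (g + 3)*(g^4 - 3*g^3 - 33*g^2 + 55*g + 300) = (g - 5)*(g + 3)*(g^3 + 2*g^2 - 23*g - 60) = (g - 5)*(g + 3)^2*(g^2 - g - 20) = (g - 5)*(g + 3)^2*(g + 4)*(g - 5)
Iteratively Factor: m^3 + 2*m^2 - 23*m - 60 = (m - 5)*(m^2 + 7*m + 12) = (m - 5)*(m + 4)*(m + 3)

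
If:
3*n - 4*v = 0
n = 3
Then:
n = 3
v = 9/4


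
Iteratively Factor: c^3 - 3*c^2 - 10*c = (c - 5)*(c^2 + 2*c) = (c - 5)*(c + 2)*(c)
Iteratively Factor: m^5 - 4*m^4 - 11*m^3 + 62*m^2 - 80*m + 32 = (m + 4)*(m^4 - 8*m^3 + 21*m^2 - 22*m + 8) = (m - 1)*(m + 4)*(m^3 - 7*m^2 + 14*m - 8) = (m - 4)*(m - 1)*(m + 4)*(m^2 - 3*m + 2) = (m - 4)*(m - 2)*(m - 1)*(m + 4)*(m - 1)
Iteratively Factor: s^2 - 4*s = (s)*(s - 4)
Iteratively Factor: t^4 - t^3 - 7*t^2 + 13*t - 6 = (t + 3)*(t^3 - 4*t^2 + 5*t - 2) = (t - 2)*(t + 3)*(t^2 - 2*t + 1) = (t - 2)*(t - 1)*(t + 3)*(t - 1)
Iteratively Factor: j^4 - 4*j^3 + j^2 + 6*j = (j)*(j^3 - 4*j^2 + j + 6) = j*(j + 1)*(j^2 - 5*j + 6) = j*(j - 2)*(j + 1)*(j - 3)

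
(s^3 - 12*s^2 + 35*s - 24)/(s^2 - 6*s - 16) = (s^2 - 4*s + 3)/(s + 2)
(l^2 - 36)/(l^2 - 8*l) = (l^2 - 36)/(l*(l - 8))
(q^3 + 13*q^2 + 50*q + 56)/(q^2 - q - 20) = (q^2 + 9*q + 14)/(q - 5)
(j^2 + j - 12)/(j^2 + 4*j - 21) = (j + 4)/(j + 7)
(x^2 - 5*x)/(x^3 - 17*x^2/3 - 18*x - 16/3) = 3*x*(5 - x)/(-3*x^3 + 17*x^2 + 54*x + 16)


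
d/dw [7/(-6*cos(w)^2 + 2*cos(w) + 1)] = 14*(1 - 6*cos(w))*sin(w)/(-6*cos(w)^2 + 2*cos(w) + 1)^2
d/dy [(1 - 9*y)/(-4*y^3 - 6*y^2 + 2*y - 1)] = (-72*y^3 - 42*y^2 + 12*y + 7)/(16*y^6 + 48*y^5 + 20*y^4 - 16*y^3 + 16*y^2 - 4*y + 1)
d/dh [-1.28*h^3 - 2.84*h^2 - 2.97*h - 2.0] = -3.84*h^2 - 5.68*h - 2.97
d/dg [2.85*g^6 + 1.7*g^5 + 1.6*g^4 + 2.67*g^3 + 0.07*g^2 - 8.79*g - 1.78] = 17.1*g^5 + 8.5*g^4 + 6.4*g^3 + 8.01*g^2 + 0.14*g - 8.79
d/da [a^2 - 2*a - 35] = 2*a - 2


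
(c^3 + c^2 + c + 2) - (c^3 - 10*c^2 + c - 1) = 11*c^2 + 3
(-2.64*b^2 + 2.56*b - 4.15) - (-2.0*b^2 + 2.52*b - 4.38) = -0.64*b^2 + 0.04*b + 0.23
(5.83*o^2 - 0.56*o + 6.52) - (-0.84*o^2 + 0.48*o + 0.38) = 6.67*o^2 - 1.04*o + 6.14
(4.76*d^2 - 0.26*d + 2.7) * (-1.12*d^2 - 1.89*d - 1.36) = -5.3312*d^4 - 8.7052*d^3 - 9.0062*d^2 - 4.7494*d - 3.672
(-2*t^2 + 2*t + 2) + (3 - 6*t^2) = -8*t^2 + 2*t + 5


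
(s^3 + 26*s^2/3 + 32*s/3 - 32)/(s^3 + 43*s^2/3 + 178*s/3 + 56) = (3*s^2 + 8*s - 16)/(3*s^2 + 25*s + 28)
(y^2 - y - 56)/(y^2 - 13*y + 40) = (y + 7)/(y - 5)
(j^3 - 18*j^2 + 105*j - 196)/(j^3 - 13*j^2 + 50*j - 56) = (j - 7)/(j - 2)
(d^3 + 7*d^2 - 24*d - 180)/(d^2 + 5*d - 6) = (d^2 + d - 30)/(d - 1)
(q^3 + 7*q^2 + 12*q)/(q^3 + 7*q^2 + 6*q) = (q^2 + 7*q + 12)/(q^2 + 7*q + 6)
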